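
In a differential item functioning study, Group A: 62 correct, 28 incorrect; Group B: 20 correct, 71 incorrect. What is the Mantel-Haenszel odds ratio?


Odds_A = 62/28 = 2.2143
Odds_B = 20/71 = 0.2817
OR = Odds_A / Odds_B = 2.2143 / 0.2817
Exactly, OR = (62 * 71) / (28 * 20) = 4402 / 560
OR = 7.8607

7.8607


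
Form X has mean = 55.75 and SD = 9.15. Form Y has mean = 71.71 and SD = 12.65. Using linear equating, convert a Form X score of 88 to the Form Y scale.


slope = SD_Y / SD_X = 12.65 / 9.15 ~ 1.3825
intercept = mean_Y - slope * mean_X = 71.71 - (12.65 / 9.15) * 55.75 ~ -5.3651
Y = slope * X + intercept. To avoid rounding drift from the rounded slope/intercept, evaluate the equivalent form Y = mean_Y + SD_Y * (X - mean_X) / SD_X at full precision:
Y = 71.71 + 12.65 * (88 - 55.75) / 9.15
Y = 71.71 + 12.65 * 32.25 / 9.15
Y = 71.71 + 407.9625 / 9.15
Y = 71.71 + 44.5861
Y = 116.2961

116.2961


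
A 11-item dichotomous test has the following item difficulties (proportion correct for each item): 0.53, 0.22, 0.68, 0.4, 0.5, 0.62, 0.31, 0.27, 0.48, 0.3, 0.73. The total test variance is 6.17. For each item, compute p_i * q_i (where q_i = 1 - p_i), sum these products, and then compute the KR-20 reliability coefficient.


For each item, compute p_i * q_i:
  Item 1: 0.53 * 0.47 = 0.2491
  Item 2: 0.22 * 0.78 = 0.1716
  Item 3: 0.68 * 0.32 = 0.2176
  Item 4: 0.4 * 0.6 = 0.24
  Item 5: 0.5 * 0.5 = 0.25
  Item 6: 0.62 * 0.38 = 0.2356
  Item 7: 0.31 * 0.69 = 0.2139
  Item 8: 0.27 * 0.73 = 0.1971
  Item 9: 0.48 * 0.52 = 0.2496
  Item 10: 0.3 * 0.7 = 0.21
  Item 11: 0.73 * 0.27 = 0.1971
Sum(p_i * q_i) = 0.2491 + 0.1716 + 0.2176 + 0.24 + 0.25 + 0.2356 + 0.2139 + 0.1971 + 0.2496 + 0.21 + 0.1971 = 2.4316
KR-20 = (k/(k-1)) * (1 - Sum(p_i*q_i) / Var_total)
= (11/10) * (1 - 2.4316/6.17)
= 1.1 * 0.6059
KR-20 = 0.6665

0.6665


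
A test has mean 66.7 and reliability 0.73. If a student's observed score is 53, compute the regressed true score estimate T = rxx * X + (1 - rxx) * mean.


T_est = rxx * X + (1 - rxx) * mean
T_est = 0.73 * 53 + 0.27 * 66.7
T_est = 38.69 + 18.009
T_est = 56.699

56.699


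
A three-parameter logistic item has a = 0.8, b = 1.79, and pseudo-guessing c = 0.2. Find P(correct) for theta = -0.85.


logit = 0.8*(-0.85 - 1.79) = -2.112
P* = 1/(1 + exp(--2.112)) = 0.1079
P = 0.2 + (1 - 0.2) * 0.1079
P = 0.2863

0.2863


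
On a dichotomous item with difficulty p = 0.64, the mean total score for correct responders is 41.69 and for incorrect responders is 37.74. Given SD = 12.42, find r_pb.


q = 1 - p = 0.36
rpb = ((M1 - M0) / SD) * sqrt(p * q)
rpb = ((41.69 - 37.74) / 12.42) * sqrt(0.64 * 0.36)
rpb = 0.1527

0.1527


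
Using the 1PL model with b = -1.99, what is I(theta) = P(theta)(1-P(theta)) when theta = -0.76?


P = 1/(1+exp(-(-0.76--1.99))) = 0.7738
I = P*(1-P) = 0.7738 * 0.2262
I = 0.175

0.175


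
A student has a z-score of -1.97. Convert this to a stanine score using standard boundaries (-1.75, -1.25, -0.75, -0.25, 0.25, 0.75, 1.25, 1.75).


Stanine boundaries: [-1.75, -1.25, -0.75, -0.25, 0.25, 0.75, 1.25, 1.75]
z = -1.97
Check each boundary:
  z < -1.75
  z < -1.25
  z < -0.75
  z < -0.25
  z < 0.25
  z < 0.75
  z < 1.25
  z < 1.75
Highest qualifying boundary gives stanine = 1

1


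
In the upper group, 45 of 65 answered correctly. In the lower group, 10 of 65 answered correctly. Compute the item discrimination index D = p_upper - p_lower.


p_upper = 45/65 = 0.6923
p_lower = 10/65 = 0.1538
D = 0.6923 - 0.1538 = 0.5385

0.5385


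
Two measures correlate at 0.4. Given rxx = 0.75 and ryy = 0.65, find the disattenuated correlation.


r_corrected = rxy / sqrt(rxx * ryy)
= 0.4 / sqrt(0.75 * 0.65)
= 0.4 / sqrt(0.4875)
= 0.4 / 0.698212
r_corrected = 0.5729

0.5729


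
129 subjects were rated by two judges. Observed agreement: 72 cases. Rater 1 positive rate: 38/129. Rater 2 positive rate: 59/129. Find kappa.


P_o = 72/129 = 0.55814
P_e = (38*59 + 91*70) / 16641 = 0.517517
kappa = (P_o - P_e) / (1 - P_e)
kappa = (0.55814 - 0.517517) / (1 - 0.517517)
kappa = 0.0842

0.0842


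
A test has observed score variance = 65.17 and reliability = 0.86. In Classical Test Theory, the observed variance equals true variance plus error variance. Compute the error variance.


var_true = rxx * var_obs = 0.86 * 65.17 = 56.0462
var_error = var_obs - var_true
var_error = 65.17 - 56.0462
var_error = 9.1238

9.1238


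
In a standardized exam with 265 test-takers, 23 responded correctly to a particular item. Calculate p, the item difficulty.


Item difficulty p = number correct / total examinees
p = 23 / 265
p = 0.0868

0.0868


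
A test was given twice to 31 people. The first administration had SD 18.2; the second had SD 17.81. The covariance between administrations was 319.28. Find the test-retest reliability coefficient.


r = cov(X,Y) / (SD_X * SD_Y)
r = 319.28 / (18.2 * 17.81)
r = 319.28 / 324.142
r = 0.985

0.985


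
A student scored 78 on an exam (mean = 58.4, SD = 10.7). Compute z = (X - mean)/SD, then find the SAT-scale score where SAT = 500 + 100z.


z = (X - mean) / SD = (78 - 58.4) / 10.7
z = 19.6 / 10.7
z = 1.8318
SAT-scale = SAT = 500 + 100z
Carry z at full precision (z = 19.6 / 10.7) into the conversion:
SAT-scale = 500 + 100 * (19.6 / 10.7) = 500 + 1960 / 10.7
SAT-scale = 500 + 183.1776
SAT-scale = 683.1776

683.1776


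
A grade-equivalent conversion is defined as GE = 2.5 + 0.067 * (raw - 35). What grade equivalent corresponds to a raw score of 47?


raw - median = 47 - 35 = 12
slope * diff = 0.067 * 12 = 0.804
GE = 2.5 + 0.804
GE = 3.304

3.304


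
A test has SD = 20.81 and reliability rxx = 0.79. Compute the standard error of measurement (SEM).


SEM = SD * sqrt(1 - rxx)
SEM = 20.81 * sqrt(1 - 0.79)
SEM = 20.81 * sqrt(0.21) = 20.81 * 0.458258
SEM = 9.5363

9.5363


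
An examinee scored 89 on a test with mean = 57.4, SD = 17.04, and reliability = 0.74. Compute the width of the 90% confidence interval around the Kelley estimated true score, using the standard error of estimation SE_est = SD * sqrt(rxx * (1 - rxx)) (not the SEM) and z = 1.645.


True score estimate = 0.74*89 + 0.26*57.4 = 80.784
SE_est = SD * sqrt(rxx * (1 - rxx)) = 17.04 * sqrt(0.74 * 0.26) = 17.04 * sqrt(0.1924) = 7.474328
CI = T_est +/- z * SE_est, so width = 2 * z * SE_est = 2 * 1.645 * 7.474328
Width = 24.5905

24.5905


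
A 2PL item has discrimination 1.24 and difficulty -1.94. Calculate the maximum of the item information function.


For 2PL, max info at theta = b = -1.94
I_max = a^2 / 4 = 1.24^2 / 4
= 1.5376 / 4
I_max = 0.3844

0.3844


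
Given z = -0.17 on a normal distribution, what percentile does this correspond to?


CDF(z) = 0.5 * (1 + erf(z/sqrt(2)))
erf(-0.1202) = -0.135
CDF = 0.4325
Percentile rank = 0.4325 * 100 = 43.25

43.25


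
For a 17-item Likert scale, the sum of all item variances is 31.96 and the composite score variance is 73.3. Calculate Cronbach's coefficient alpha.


alpha = (k/(k-1)) * (1 - sum(si^2)/s_total^2)
= (17/16) * (1 - 31.96/73.3)
alpha = 0.5992

0.5992


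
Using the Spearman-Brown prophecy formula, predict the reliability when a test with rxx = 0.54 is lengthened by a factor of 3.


r_new = (n * rxx) / (1 + (n-1) * rxx)
r_new = (3 * 0.54) / (1 + 2 * 0.54)
r_new = 1.62 / 2.08
r_new = 0.7788

0.7788


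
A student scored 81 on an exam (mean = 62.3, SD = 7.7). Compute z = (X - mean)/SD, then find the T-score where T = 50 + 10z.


z = (X - mean) / SD = (81 - 62.3) / 7.7
z = 18.7 / 7.7
z = 2.4286
T-score = T = 50 + 10z
Carry z at full precision (z = 18.7 / 7.7) into the conversion:
T-score = 50 + 10 * (18.7 / 7.7) = 50 + 187 / 7.7
T-score = 50 + 24.2857
T-score = 74.2857

74.2857


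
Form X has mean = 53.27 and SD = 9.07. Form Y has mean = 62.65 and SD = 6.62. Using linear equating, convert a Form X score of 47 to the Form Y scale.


slope = SD_Y / SD_X = 6.62 / 9.07 ~ 0.7299
intercept = mean_Y - slope * mean_X = 62.65 - (6.62 / 9.07) * 53.27 ~ 23.7694
Y = slope * X + intercept. To avoid rounding drift from the rounded slope/intercept, evaluate the equivalent form Y = mean_Y + SD_Y * (X - mean_X) / SD_X at full precision:
Y = 62.65 + 6.62 * (47 - 53.27) / 9.07
Y = 62.65 - 6.62 * 6.27 / 9.07
Y = 62.65 - 41.5074 / 9.07
Y = 62.65 - 4.5763
Y = 58.0737

58.0737


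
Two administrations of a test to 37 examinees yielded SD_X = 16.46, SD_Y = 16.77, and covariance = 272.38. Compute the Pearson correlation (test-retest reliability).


r = cov(X,Y) / (SD_X * SD_Y)
r = 272.38 / (16.46 * 16.77)
r = 272.38 / 276.0342
r = 0.9868

0.9868


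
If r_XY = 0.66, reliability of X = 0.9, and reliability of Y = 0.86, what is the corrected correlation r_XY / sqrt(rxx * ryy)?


r_corrected = rxy / sqrt(rxx * ryy)
= 0.66 / sqrt(0.9 * 0.86)
= 0.66 / sqrt(0.774)
= 0.66 / 0.879773
r_corrected = 0.7502

0.7502


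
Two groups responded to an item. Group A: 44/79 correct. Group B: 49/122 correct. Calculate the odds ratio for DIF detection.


Odds_A = 44/35 = 1.2571
Odds_B = 49/73 = 0.6712
OR = Odds_A / Odds_B = 1.2571 / 0.6712
Exactly, OR = (44 * 73) / (35 * 49) = 3212 / 1715
OR = 1.8729

1.8729


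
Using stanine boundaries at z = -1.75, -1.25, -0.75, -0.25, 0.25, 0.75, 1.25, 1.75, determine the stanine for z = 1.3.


Stanine boundaries: [-1.75, -1.25, -0.75, -0.25, 0.25, 0.75, 1.25, 1.75]
z = 1.3
Check each boundary:
  z >= -1.75 -> could be stanine 2
  z >= -1.25 -> could be stanine 3
  z >= -0.75 -> could be stanine 4
  z >= -0.25 -> could be stanine 5
  z >= 0.25 -> could be stanine 6
  z >= 0.75 -> could be stanine 7
  z >= 1.25 -> could be stanine 8
  z < 1.75
Highest qualifying boundary gives stanine = 8

8


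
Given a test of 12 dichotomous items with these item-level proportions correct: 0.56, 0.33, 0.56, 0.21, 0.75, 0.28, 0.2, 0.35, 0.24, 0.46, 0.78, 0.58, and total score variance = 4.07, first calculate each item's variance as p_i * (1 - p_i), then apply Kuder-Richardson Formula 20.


For each item, compute p_i * q_i:
  Item 1: 0.56 * 0.44 = 0.2464
  Item 2: 0.33 * 0.67 = 0.2211
  Item 3: 0.56 * 0.44 = 0.2464
  Item 4: 0.21 * 0.79 = 0.1659
  Item 5: 0.75 * 0.25 = 0.1875
  Item 6: 0.28 * 0.72 = 0.2016
  Item 7: 0.2 * 0.8 = 0.16
  Item 8: 0.35 * 0.65 = 0.2275
  Item 9: 0.24 * 0.76 = 0.1824
  Item 10: 0.46 * 0.54 = 0.2484
  Item 11: 0.78 * 0.22 = 0.1716
  Item 12: 0.58 * 0.42 = 0.2436
Sum(p_i * q_i) = 0.2464 + 0.2211 + 0.2464 + 0.1659 + 0.1875 + 0.2016 + 0.16 + 0.2275 + 0.1824 + 0.2484 + 0.1716 + 0.2436 = 2.5024
KR-20 = (k/(k-1)) * (1 - Sum(p_i*q_i) / Var_total)
= (12/11) * (1 - 2.5024/4.07)
= 1.0909 * 0.3852
KR-20 = 0.4202

0.4202


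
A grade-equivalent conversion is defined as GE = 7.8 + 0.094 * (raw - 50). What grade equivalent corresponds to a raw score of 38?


raw - median = 38 - 50 = -12
slope * diff = 0.094 * -12 = -1.128
GE = 7.8 + -1.128
GE = 6.672

6.672


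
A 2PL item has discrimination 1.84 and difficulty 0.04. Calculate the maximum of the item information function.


For 2PL, max info at theta = b = 0.04
I_max = a^2 / 4 = 1.84^2 / 4
= 3.3856 / 4
I_max = 0.8464

0.8464


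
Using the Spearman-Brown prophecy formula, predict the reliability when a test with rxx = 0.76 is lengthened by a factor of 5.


r_new = (n * rxx) / (1 + (n-1) * rxx)
r_new = (5 * 0.76) / (1 + 4 * 0.76)
r_new = 3.8 / 4.04
r_new = 0.9406

0.9406


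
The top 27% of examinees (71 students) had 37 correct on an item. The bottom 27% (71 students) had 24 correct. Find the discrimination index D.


p_upper = 37/71 = 0.5211
p_lower = 24/71 = 0.338
D = 0.5211 - 0.338 = 0.1831

0.1831


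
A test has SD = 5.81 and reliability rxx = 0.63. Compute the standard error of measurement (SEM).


SEM = SD * sqrt(1 - rxx)
SEM = 5.81 * sqrt(1 - 0.63)
SEM = 5.81 * sqrt(0.37) = 5.81 * 0.608276
SEM = 3.5341

3.5341


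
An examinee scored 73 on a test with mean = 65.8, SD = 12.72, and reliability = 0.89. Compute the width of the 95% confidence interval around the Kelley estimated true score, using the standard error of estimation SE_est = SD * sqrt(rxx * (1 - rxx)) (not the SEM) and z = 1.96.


True score estimate = 0.89*73 + 0.11*65.8 = 72.208
SE_est = SD * sqrt(rxx * (1 - rxx)) = 12.72 * sqrt(0.89 * 0.11) = 12.72 * sqrt(0.0979) = 3.979958
CI = T_est +/- z * SE_est, so width = 2 * z * SE_est = 2 * 1.96 * 3.979958
Width = 15.6014

15.6014


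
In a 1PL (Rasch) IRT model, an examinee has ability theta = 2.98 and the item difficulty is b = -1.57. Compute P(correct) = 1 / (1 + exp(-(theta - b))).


theta - b = 2.98 - -1.57 = 4.55
exp(-(theta - b)) = exp(-4.55) = 0.0106
P = 1 / (1 + 0.0106)
P = 0.9895

0.9895


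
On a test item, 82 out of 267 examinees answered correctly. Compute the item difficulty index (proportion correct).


Item difficulty p = number correct / total examinees
p = 82 / 267
p = 0.3071

0.3071


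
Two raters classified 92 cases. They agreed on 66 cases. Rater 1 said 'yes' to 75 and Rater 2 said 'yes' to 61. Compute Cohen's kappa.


P_o = 66/92 = 0.717391
P_e = (75*61 + 17*31) / 8464 = 0.602788
kappa = (P_o - P_e) / (1 - P_e)
kappa = (0.717391 - 0.602788) / (1 - 0.602788)
kappa = 0.2885

0.2885


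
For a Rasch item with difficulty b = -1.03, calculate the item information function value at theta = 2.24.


P = 1/(1+exp(-(2.24--1.03))) = 0.9634
I = P*(1-P) = 0.9634 * 0.0366
I = 0.0353

0.0353


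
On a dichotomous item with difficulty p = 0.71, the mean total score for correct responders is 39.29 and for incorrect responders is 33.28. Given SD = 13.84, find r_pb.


q = 1 - p = 0.29
rpb = ((M1 - M0) / SD) * sqrt(p * q)
rpb = ((39.29 - 33.28) / 13.84) * sqrt(0.71 * 0.29)
rpb = 0.197

0.197


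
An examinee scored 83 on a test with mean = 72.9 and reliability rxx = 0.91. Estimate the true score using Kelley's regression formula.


T_est = rxx * X + (1 - rxx) * mean
T_est = 0.91 * 83 + 0.09 * 72.9
T_est = 75.53 + 6.561
T_est = 82.091

82.091


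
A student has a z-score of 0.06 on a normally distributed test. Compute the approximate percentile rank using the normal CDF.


CDF(z) = 0.5 * (1 + erf(z/sqrt(2)))
erf(0.0424) = 0.0478
CDF = 0.5239
Percentile rank = 0.5239 * 100 = 52.39

52.39


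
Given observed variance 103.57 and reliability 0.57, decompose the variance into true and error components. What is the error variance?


var_true = rxx * var_obs = 0.57 * 103.57 = 59.0349
var_error = var_obs - var_true
var_error = 103.57 - 59.0349
var_error = 44.5351

44.5351


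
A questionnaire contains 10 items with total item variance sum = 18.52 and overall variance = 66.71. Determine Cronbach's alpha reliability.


alpha = (k/(k-1)) * (1 - sum(si^2)/s_total^2)
= (10/9) * (1 - 18.52/66.71)
alpha = 0.8026

0.8026


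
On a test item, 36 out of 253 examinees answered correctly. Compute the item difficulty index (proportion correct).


Item difficulty p = number correct / total examinees
p = 36 / 253
p = 0.1423

0.1423


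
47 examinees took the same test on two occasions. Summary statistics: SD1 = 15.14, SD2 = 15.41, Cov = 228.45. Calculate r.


r = cov(X,Y) / (SD_X * SD_Y)
r = 228.45 / (15.14 * 15.41)
r = 228.45 / 233.3074
r = 0.9792

0.9792


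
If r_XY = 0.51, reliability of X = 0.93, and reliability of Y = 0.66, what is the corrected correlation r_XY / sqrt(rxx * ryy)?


r_corrected = rxy / sqrt(rxx * ryy)
= 0.51 / sqrt(0.93 * 0.66)
= 0.51 / sqrt(0.6138)
= 0.51 / 0.783454
r_corrected = 0.651

0.651


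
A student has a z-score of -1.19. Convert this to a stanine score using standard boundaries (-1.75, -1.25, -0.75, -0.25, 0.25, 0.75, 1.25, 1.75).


Stanine boundaries: [-1.75, -1.25, -0.75, -0.25, 0.25, 0.75, 1.25, 1.75]
z = -1.19
Check each boundary:
  z >= -1.75 -> could be stanine 2
  z >= -1.25 -> could be stanine 3
  z < -0.75
  z < -0.25
  z < 0.25
  z < 0.75
  z < 1.25
  z < 1.75
Highest qualifying boundary gives stanine = 3

3


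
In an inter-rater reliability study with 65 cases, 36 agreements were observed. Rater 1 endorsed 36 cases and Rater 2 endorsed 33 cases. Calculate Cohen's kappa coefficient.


P_o = 36/65 = 0.553846
P_e = (36*33 + 29*32) / 4225 = 0.500828
kappa = (P_o - P_e) / (1 - P_e)
kappa = (0.553846 - 0.500828) / (1 - 0.500828)
kappa = 0.1062

0.1062


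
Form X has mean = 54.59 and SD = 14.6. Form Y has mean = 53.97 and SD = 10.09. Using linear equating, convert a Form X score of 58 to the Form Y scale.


slope = SD_Y / SD_X = 10.09 / 14.6 ~ 0.6911
intercept = mean_Y - slope * mean_X = 53.97 - (10.09 / 14.6) * 54.59 ~ 16.2431
Y = slope * X + intercept. To avoid rounding drift from the rounded slope/intercept, evaluate the equivalent form Y = mean_Y + SD_Y * (X - mean_X) / SD_X at full precision:
Y = 53.97 + 10.09 * (58 - 54.59) / 14.6
Y = 53.97 + 10.09 * 3.41 / 14.6
Y = 53.97 + 34.4069 / 14.6
Y = 53.97 + 2.3566
Y = 56.3266

56.3266


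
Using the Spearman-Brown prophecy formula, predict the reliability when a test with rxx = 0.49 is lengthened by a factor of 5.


r_new = (n * rxx) / (1 + (n-1) * rxx)
r_new = (5 * 0.49) / (1 + 4 * 0.49)
r_new = 2.45 / 2.96
r_new = 0.8277

0.8277


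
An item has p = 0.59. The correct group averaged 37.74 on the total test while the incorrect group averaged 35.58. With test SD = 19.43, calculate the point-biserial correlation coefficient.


q = 1 - p = 0.41
rpb = ((M1 - M0) / SD) * sqrt(p * q)
rpb = ((37.74 - 35.58) / 19.43) * sqrt(0.59 * 0.41)
rpb = 0.0547

0.0547


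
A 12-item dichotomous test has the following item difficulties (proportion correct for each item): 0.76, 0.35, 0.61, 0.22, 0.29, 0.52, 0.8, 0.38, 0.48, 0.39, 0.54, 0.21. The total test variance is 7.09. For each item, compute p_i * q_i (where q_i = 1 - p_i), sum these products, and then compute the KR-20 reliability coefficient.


For each item, compute p_i * q_i:
  Item 1: 0.76 * 0.24 = 0.1824
  Item 2: 0.35 * 0.65 = 0.2275
  Item 3: 0.61 * 0.39 = 0.2379
  Item 4: 0.22 * 0.78 = 0.1716
  Item 5: 0.29 * 0.71 = 0.2059
  Item 6: 0.52 * 0.48 = 0.2496
  Item 7: 0.8 * 0.2 = 0.16
  Item 8: 0.38 * 0.62 = 0.2356
  Item 9: 0.48 * 0.52 = 0.2496
  Item 10: 0.39 * 0.61 = 0.2379
  Item 11: 0.54 * 0.46 = 0.2484
  Item 12: 0.21 * 0.79 = 0.1659
Sum(p_i * q_i) = 0.1824 + 0.2275 + 0.2379 + 0.1716 + 0.2059 + 0.2496 + 0.16 + 0.2356 + 0.2496 + 0.2379 + 0.2484 + 0.1659 = 2.5723
KR-20 = (k/(k-1)) * (1 - Sum(p_i*q_i) / Var_total)
= (12/11) * (1 - 2.5723/7.09)
= 1.0909 * 0.6372
KR-20 = 0.6951

0.6951


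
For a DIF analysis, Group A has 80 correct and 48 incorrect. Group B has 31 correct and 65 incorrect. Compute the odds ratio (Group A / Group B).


Odds_A = 80/48 = 1.6667
Odds_B = 31/65 = 0.4769
OR = Odds_A / Odds_B = 1.6667 / 0.4769
Exactly, OR = (80 * 65) / (48 * 31) = 5200 / 1488
OR = 3.4946

3.4946


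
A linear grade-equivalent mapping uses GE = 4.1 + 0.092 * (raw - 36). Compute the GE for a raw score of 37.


raw - median = 37 - 36 = 1
slope * diff = 0.092 * 1 = 0.092
GE = 4.1 + 0.092
GE = 4.192

4.192


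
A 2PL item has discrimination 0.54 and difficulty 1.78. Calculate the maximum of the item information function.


For 2PL, max info at theta = b = 1.78
I_max = a^2 / 4 = 0.54^2 / 4
= 0.2916 / 4
I_max = 0.0729

0.0729


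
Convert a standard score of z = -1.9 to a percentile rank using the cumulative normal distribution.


CDF(z) = 0.5 * (1 + erf(z/sqrt(2)))
erf(-1.3435) = -0.9426
CDF = 0.0287
Percentile rank = 0.0287 * 100 = 2.87

2.87


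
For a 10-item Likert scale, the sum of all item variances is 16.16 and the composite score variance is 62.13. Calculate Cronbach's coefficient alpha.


alpha = (k/(k-1)) * (1 - sum(si^2)/s_total^2)
= (10/9) * (1 - 16.16/62.13)
alpha = 0.8221

0.8221


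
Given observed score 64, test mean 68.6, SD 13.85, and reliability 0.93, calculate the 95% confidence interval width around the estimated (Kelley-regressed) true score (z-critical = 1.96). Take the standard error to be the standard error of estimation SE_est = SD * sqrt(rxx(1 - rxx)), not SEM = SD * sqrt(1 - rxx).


True score estimate = 0.93*64 + 0.07*68.6 = 64.322
SE_est = SD * sqrt(rxx * (1 - rxx)) = 13.85 * sqrt(0.93 * 0.07) = 13.85 * sqrt(0.0651) = 3.533786
CI = T_est +/- z * SE_est, so width = 2 * z * SE_est = 2 * 1.96 * 3.533786
Width = 13.8524

13.8524


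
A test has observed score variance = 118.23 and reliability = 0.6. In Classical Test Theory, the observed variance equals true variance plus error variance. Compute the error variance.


var_true = rxx * var_obs = 0.6 * 118.23 = 70.938
var_error = var_obs - var_true
var_error = 118.23 - 70.938
var_error = 47.292

47.292


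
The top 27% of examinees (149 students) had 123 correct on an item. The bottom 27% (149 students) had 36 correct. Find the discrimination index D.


p_upper = 123/149 = 0.8255
p_lower = 36/149 = 0.2416
D = 0.8255 - 0.2416 = 0.5839

0.5839


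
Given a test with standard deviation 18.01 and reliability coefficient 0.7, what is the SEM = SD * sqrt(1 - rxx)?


SEM = SD * sqrt(1 - rxx)
SEM = 18.01 * sqrt(1 - 0.7)
SEM = 18.01 * sqrt(0.3) = 18.01 * 0.547723
SEM = 9.8645

9.8645


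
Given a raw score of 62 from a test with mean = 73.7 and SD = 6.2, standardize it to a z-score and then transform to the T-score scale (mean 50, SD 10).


z = (X - mean) / SD = (62 - 73.7) / 6.2
z = -11.7 / 6.2
z = -1.8871
T-score = T = 50 + 10z
Carry z at full precision (z = -11.7 / 6.2) into the conversion:
T-score = 50 + 10 * (-11.7 / 6.2) = 50 + -117 / 6.2
T-score = 50 + -18.871
T-score = 31.129

31.129


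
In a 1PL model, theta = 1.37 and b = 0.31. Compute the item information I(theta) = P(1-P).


P = 1/(1+exp(-(1.37-0.31))) = 0.7427
I = P*(1-P) = 0.7427 * 0.2573
I = 0.1911

0.1911


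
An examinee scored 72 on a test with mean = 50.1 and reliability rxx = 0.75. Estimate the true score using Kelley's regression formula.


T_est = rxx * X + (1 - rxx) * mean
T_est = 0.75 * 72 + 0.25 * 50.1
T_est = 54.0 + 12.525
T_est = 66.525

66.525


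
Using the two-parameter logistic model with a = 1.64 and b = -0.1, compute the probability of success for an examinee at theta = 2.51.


a*(theta - b) = 1.64 * (2.51 - -0.1) = 4.2804
exp(-4.2804) = 0.0138
P = 1 / (1 + 0.0138)
P = 0.9864

0.9864


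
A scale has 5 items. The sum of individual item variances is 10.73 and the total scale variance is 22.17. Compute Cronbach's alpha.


alpha = (k/(k-1)) * (1 - sum(si^2)/s_total^2)
= (5/4) * (1 - 10.73/22.17)
alpha = 0.645

0.645


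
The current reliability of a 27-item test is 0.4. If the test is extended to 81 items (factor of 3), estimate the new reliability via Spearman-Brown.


r_new = (n * rxx) / (1 + (n-1) * rxx)
r_new = (3 * 0.4) / (1 + 2 * 0.4)
r_new = 1.2 / 1.8
r_new = 0.6667

0.6667


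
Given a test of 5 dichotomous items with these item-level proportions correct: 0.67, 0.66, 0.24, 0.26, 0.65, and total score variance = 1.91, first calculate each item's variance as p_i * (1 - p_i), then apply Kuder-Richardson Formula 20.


For each item, compute p_i * q_i:
  Item 1: 0.67 * 0.33 = 0.2211
  Item 2: 0.66 * 0.34 = 0.2244
  Item 3: 0.24 * 0.76 = 0.1824
  Item 4: 0.26 * 0.74 = 0.1924
  Item 5: 0.65 * 0.35 = 0.2275
Sum(p_i * q_i) = 0.2211 + 0.2244 + 0.1824 + 0.1924 + 0.2275 = 1.0478
KR-20 = (k/(k-1)) * (1 - Sum(p_i*q_i) / Var_total)
= (5/4) * (1 - 1.0478/1.91)
= 1.25 * 0.4514
KR-20 = 0.5643

0.5643


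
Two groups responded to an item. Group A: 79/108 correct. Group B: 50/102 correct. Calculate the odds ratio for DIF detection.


Odds_A = 79/29 = 2.7241
Odds_B = 50/52 = 0.9615
OR = Odds_A / Odds_B = 2.7241 / 0.9615
Exactly, OR = (79 * 52) / (29 * 50) = 4108 / 1450
OR = 2.8331

2.8331


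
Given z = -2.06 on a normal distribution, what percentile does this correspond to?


CDF(z) = 0.5 * (1 + erf(z/sqrt(2)))
erf(-1.4566) = -0.9606
CDF = 0.0197
Percentile rank = 0.0197 * 100 = 1.97

1.97


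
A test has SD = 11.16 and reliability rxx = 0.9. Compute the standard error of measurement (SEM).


SEM = SD * sqrt(1 - rxx)
SEM = 11.16 * sqrt(1 - 0.9)
SEM = 11.16 * sqrt(0.1) = 11.16 * 0.316228
SEM = 3.5291

3.5291


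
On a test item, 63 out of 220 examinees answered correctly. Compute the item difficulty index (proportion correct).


Item difficulty p = number correct / total examinees
p = 63 / 220
p = 0.2864

0.2864


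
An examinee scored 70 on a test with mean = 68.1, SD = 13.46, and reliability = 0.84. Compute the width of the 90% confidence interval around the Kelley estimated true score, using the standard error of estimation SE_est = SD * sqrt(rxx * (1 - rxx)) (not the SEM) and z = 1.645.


True score estimate = 0.84*70 + 0.16*68.1 = 69.696
SE_est = SD * sqrt(rxx * (1 - rxx)) = 13.46 * sqrt(0.84 * 0.16) = 13.46 * sqrt(0.1344) = 4.934518
CI = T_est +/- z * SE_est, so width = 2 * z * SE_est = 2 * 1.645 * 4.934518
Width = 16.2346

16.2346


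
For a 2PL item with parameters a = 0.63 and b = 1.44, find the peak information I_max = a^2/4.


For 2PL, max info at theta = b = 1.44
I_max = a^2 / 4 = 0.63^2 / 4
= 0.3969 / 4
I_max = 0.0992

0.0992


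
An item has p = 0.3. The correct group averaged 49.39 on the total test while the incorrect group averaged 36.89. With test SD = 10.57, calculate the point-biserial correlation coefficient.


q = 1 - p = 0.7
rpb = ((M1 - M0) / SD) * sqrt(p * q)
rpb = ((49.39 - 36.89) / 10.57) * sqrt(0.3 * 0.7)
rpb = 0.5419

0.5419


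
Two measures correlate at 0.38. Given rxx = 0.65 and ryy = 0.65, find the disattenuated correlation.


r_corrected = rxy / sqrt(rxx * ryy)
= 0.38 / sqrt(0.65 * 0.65)
= 0.38 / sqrt(0.4225)
= 0.38 / 0.65
r_corrected = 0.5846

0.5846


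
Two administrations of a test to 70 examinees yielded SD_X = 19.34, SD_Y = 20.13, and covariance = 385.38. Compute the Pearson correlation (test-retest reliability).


r = cov(X,Y) / (SD_X * SD_Y)
r = 385.38 / (19.34 * 20.13)
r = 385.38 / 389.3142
r = 0.9899

0.9899


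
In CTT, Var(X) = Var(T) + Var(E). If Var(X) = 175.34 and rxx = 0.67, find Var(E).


var_true = rxx * var_obs = 0.67 * 175.34 = 117.4778
var_error = var_obs - var_true
var_error = 175.34 - 117.4778
var_error = 57.8622

57.8622


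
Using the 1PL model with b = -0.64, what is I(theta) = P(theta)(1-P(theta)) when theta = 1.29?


P = 1/(1+exp(-(1.29--0.64))) = 0.8732
I = P*(1-P) = 0.8732 * 0.1268
I = 0.1107

0.1107


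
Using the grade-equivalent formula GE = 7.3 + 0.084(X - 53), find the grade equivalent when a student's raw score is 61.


raw - median = 61 - 53 = 8
slope * diff = 0.084 * 8 = 0.672
GE = 7.3 + 0.672
GE = 7.972

7.972


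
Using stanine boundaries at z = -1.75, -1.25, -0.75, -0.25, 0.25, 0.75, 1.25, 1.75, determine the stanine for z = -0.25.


Stanine boundaries: [-1.75, -1.25, -0.75, -0.25, 0.25, 0.75, 1.25, 1.75]
z = -0.25
Check each boundary:
  z >= -1.75 -> could be stanine 2
  z >= -1.25 -> could be stanine 3
  z >= -0.75 -> could be stanine 4
  z >= -0.25 -> could be stanine 5
  z < 0.25
  z < 0.75
  z < 1.25
  z < 1.75
Highest qualifying boundary gives stanine = 5

5


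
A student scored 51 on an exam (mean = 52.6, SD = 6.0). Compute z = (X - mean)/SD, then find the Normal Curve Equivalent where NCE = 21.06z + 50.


z = (X - mean) / SD = (51 - 52.6) / 6.0
z = -1.6 / 6.0
z = -0.2667
NCE = NCE = 21.06z + 50
Carry z at full precision (z = -1.6 / 6.0) into the conversion:
NCE = 21.06 * (-1.6 / 6.0) + 50 = -33.696 / 6.0 + 50
NCE = -5.616 + 50
NCE = 44.384

44.384


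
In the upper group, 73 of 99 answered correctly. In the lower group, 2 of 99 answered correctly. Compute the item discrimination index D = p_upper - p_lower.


p_upper = 73/99 = 0.7374
p_lower = 2/99 = 0.0202
D = 0.7374 - 0.0202 = 0.7172

0.7172


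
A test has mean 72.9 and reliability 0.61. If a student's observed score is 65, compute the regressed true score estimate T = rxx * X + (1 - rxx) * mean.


T_est = rxx * X + (1 - rxx) * mean
T_est = 0.61 * 65 + 0.39 * 72.9
T_est = 39.65 + 28.431
T_est = 68.081

68.081


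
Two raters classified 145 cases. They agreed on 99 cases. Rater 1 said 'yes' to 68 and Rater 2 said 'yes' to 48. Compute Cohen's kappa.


P_o = 99/145 = 0.682759
P_e = (68*48 + 77*97) / 21025 = 0.510488
kappa = (P_o - P_e) / (1 - P_e)
kappa = (0.682759 - 0.510488) / (1 - 0.510488)
kappa = 0.3519

0.3519


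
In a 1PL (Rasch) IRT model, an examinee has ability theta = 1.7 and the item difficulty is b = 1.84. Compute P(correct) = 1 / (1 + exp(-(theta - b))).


theta - b = 1.7 - 1.84 = -0.14
exp(-(theta - b)) = exp(0.14) = 1.1503
P = 1 / (1 + 1.1503)
P = 0.4651

0.4651


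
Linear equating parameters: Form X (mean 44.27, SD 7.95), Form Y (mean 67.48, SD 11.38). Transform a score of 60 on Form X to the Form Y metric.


slope = SD_Y / SD_X = 11.38 / 7.95 ~ 1.4314
intercept = mean_Y - slope * mean_X = 67.48 - (11.38 / 7.95) * 44.27 ~ 4.1099
Y = slope * X + intercept. To avoid rounding drift from the rounded slope/intercept, evaluate the equivalent form Y = mean_Y + SD_Y * (X - mean_X) / SD_X at full precision:
Y = 67.48 + 11.38 * (60 - 44.27) / 7.95
Y = 67.48 + 11.38 * 15.73 / 7.95
Y = 67.48 + 179.0074 / 7.95
Y = 67.48 + 22.5167
Y = 89.9967

89.9967


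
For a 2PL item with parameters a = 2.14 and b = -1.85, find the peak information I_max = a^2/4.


For 2PL, max info at theta = b = -1.85
I_max = a^2 / 4 = 2.14^2 / 4
= 4.5796 / 4
I_max = 1.1449

1.1449


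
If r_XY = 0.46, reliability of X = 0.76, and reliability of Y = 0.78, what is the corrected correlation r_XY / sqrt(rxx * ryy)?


r_corrected = rxy / sqrt(rxx * ryy)
= 0.46 / sqrt(0.76 * 0.78)
= 0.46 / sqrt(0.5928)
= 0.46 / 0.769935
r_corrected = 0.5975

0.5975


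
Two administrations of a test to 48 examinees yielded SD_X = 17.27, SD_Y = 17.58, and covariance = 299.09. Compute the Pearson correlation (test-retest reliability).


r = cov(X,Y) / (SD_X * SD_Y)
r = 299.09 / (17.27 * 17.58)
r = 299.09 / 303.6066
r = 0.9851

0.9851


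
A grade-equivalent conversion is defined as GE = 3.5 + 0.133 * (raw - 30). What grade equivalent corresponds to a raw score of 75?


raw - median = 75 - 30 = 45
slope * diff = 0.133 * 45 = 5.985
GE = 3.5 + 5.985
GE = 9.485

9.485


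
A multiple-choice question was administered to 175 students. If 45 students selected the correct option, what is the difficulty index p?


Item difficulty p = number correct / total examinees
p = 45 / 175
p = 0.2571

0.2571


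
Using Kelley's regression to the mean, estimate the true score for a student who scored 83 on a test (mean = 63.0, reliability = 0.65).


T_est = rxx * X + (1 - rxx) * mean
T_est = 0.65 * 83 + 0.35 * 63.0
T_est = 53.95 + 22.05
T_est = 76.0

76.0


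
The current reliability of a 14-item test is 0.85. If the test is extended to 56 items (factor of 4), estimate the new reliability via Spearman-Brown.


r_new = (n * rxx) / (1 + (n-1) * rxx)
r_new = (4 * 0.85) / (1 + 3 * 0.85)
r_new = 3.4 / 3.55
r_new = 0.9577

0.9577


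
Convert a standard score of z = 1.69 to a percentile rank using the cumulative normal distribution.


CDF(z) = 0.5 * (1 + erf(z/sqrt(2)))
erf(1.195) = 0.909
CDF = 0.9545
Percentile rank = 0.9545 * 100 = 95.45

95.45


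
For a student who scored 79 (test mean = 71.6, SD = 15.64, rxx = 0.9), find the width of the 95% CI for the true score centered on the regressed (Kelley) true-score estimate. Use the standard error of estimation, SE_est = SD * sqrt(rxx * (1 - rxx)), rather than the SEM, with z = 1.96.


True score estimate = 0.9*79 + 0.1*71.6 = 78.26
SE_est = SD * sqrt(rxx * (1 - rxx)) = 15.64 * sqrt(0.9 * 0.1) = 15.64 * sqrt(0.09) = 4.692
CI = T_est +/- z * SE_est, so width = 2 * z * SE_est = 2 * 1.96 * 4.692
Width = 18.3926

18.3926


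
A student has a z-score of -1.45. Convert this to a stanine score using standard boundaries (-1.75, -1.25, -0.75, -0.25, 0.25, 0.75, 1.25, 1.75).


Stanine boundaries: [-1.75, -1.25, -0.75, -0.25, 0.25, 0.75, 1.25, 1.75]
z = -1.45
Check each boundary:
  z >= -1.75 -> could be stanine 2
  z < -1.25
  z < -0.75
  z < -0.25
  z < 0.25
  z < 0.75
  z < 1.25
  z < 1.75
Highest qualifying boundary gives stanine = 2

2


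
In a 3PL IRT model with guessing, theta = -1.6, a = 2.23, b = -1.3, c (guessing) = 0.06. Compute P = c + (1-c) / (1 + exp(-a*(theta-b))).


logit = 2.23*(-1.6 - -1.3) = -0.669
P* = 1/(1 + exp(--0.669)) = 0.3387
P = 0.06 + (1 - 0.06) * 0.3387
P = 0.3784

0.3784


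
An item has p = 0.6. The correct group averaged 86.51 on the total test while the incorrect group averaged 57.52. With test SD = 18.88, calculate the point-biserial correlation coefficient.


q = 1 - p = 0.4
rpb = ((M1 - M0) / SD) * sqrt(p * q)
rpb = ((86.51 - 57.52) / 18.88) * sqrt(0.6 * 0.4)
rpb = 0.7522

0.7522


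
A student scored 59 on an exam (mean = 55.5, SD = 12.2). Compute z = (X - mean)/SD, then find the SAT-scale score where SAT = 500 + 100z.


z = (X - mean) / SD = (59 - 55.5) / 12.2
z = 3.5 / 12.2
z = 0.2869
SAT-scale = SAT = 500 + 100z
Carry z at full precision (z = 3.5 / 12.2) into the conversion:
SAT-scale = 500 + 100 * (3.5 / 12.2) = 500 + 350 / 12.2
SAT-scale = 500 + 28.6885
SAT-scale = 528.6885

528.6885


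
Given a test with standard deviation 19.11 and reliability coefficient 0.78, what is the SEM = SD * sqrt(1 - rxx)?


SEM = SD * sqrt(1 - rxx)
SEM = 19.11 * sqrt(1 - 0.78)
SEM = 19.11 * sqrt(0.22) = 19.11 * 0.469042
SEM = 8.9634

8.9634


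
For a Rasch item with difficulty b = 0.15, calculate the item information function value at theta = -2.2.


P = 1/(1+exp(-(-2.2-0.15))) = 0.0871
I = P*(1-P) = 0.0871 * 0.9129
I = 0.0795

0.0795


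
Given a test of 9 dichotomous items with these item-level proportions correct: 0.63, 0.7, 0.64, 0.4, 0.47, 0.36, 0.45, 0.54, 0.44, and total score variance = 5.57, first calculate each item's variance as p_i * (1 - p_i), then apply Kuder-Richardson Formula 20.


For each item, compute p_i * q_i:
  Item 1: 0.63 * 0.37 = 0.2331
  Item 2: 0.7 * 0.3 = 0.21
  Item 3: 0.64 * 0.36 = 0.2304
  Item 4: 0.4 * 0.6 = 0.24
  Item 5: 0.47 * 0.53 = 0.2491
  Item 6: 0.36 * 0.64 = 0.2304
  Item 7: 0.45 * 0.55 = 0.2475
  Item 8: 0.54 * 0.46 = 0.2484
  Item 9: 0.44 * 0.56 = 0.2464
Sum(p_i * q_i) = 0.2331 + 0.21 + 0.2304 + 0.24 + 0.2491 + 0.2304 + 0.2475 + 0.2484 + 0.2464 = 2.1353
KR-20 = (k/(k-1)) * (1 - Sum(p_i*q_i) / Var_total)
= (9/8) * (1 - 2.1353/5.57)
= 1.125 * 0.6166
KR-20 = 0.6937

0.6937


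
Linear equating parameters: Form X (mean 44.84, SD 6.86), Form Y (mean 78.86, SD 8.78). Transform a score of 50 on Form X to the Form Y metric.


slope = SD_Y / SD_X = 8.78 / 6.86 ~ 1.2799
intercept = mean_Y - slope * mean_X = 78.86 - (8.78 / 6.86) * 44.84 ~ 21.47
Y = slope * X + intercept. To avoid rounding drift from the rounded slope/intercept, evaluate the equivalent form Y = mean_Y + SD_Y * (X - mean_X) / SD_X at full precision:
Y = 78.86 + 8.78 * (50 - 44.84) / 6.86
Y = 78.86 + 8.78 * 5.16 / 6.86
Y = 78.86 + 45.3048 / 6.86
Y = 78.86 + 6.6042
Y = 85.4642

85.4642


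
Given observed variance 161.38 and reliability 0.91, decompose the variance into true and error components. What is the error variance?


var_true = rxx * var_obs = 0.91 * 161.38 = 146.8558
var_error = var_obs - var_true
var_error = 161.38 - 146.8558
var_error = 14.5242

14.5242


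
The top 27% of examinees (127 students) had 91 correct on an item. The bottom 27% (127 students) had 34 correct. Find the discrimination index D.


p_upper = 91/127 = 0.7165
p_lower = 34/127 = 0.2677
D = 0.7165 - 0.2677 = 0.4488

0.4488


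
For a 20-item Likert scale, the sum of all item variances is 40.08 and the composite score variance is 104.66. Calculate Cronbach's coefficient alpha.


alpha = (k/(k-1)) * (1 - sum(si^2)/s_total^2)
= (20/19) * (1 - 40.08/104.66)
alpha = 0.6495

0.6495


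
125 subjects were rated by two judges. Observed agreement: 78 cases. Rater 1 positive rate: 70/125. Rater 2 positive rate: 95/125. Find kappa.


P_o = 78/125 = 0.624
P_e = (70*95 + 55*30) / 15625 = 0.5312
kappa = (P_o - P_e) / (1 - P_e)
kappa = (0.624 - 0.5312) / (1 - 0.5312)
kappa = 0.198

0.198


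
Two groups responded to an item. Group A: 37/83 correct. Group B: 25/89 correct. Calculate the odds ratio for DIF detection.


Odds_A = 37/46 = 0.8043
Odds_B = 25/64 = 0.3906
OR = Odds_A / Odds_B = 0.8043 / 0.3906
Exactly, OR = (37 * 64) / (46 * 25) = 2368 / 1150
OR = 2.0591

2.0591


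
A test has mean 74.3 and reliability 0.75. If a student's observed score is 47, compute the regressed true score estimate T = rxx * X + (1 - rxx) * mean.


T_est = rxx * X + (1 - rxx) * mean
T_est = 0.75 * 47 + 0.25 * 74.3
T_est = 35.25 + 18.575
T_est = 53.825

53.825


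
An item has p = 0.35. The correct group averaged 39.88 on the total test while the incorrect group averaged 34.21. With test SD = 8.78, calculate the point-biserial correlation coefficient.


q = 1 - p = 0.65
rpb = ((M1 - M0) / SD) * sqrt(p * q)
rpb = ((39.88 - 34.21) / 8.78) * sqrt(0.35 * 0.65)
rpb = 0.308

0.308


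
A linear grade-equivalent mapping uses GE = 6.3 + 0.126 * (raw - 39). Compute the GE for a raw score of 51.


raw - median = 51 - 39 = 12
slope * diff = 0.126 * 12 = 1.512
GE = 6.3 + 1.512
GE = 7.812

7.812


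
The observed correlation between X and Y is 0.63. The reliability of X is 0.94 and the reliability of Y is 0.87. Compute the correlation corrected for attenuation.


r_corrected = rxy / sqrt(rxx * ryy)
= 0.63 / sqrt(0.94 * 0.87)
= 0.63 / sqrt(0.8178)
= 0.63 / 0.904323
r_corrected = 0.6967

0.6967


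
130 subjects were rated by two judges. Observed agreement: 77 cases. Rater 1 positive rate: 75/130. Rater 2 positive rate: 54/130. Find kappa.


P_o = 77/130 = 0.592308
P_e = (75*54 + 55*76) / 16900 = 0.486982
kappa = (P_o - P_e) / (1 - P_e)
kappa = (0.592308 - 0.486982) / (1 - 0.486982)
kappa = 0.2053

0.2053


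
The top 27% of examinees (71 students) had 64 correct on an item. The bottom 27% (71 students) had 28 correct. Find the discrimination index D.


p_upper = 64/71 = 0.9014
p_lower = 28/71 = 0.3944
D = 0.9014 - 0.3944 = 0.507

0.507


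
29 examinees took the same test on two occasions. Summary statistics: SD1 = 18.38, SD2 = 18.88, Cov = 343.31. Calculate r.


r = cov(X,Y) / (SD_X * SD_Y)
r = 343.31 / (18.38 * 18.88)
r = 343.31 / 347.0144
r = 0.9893

0.9893


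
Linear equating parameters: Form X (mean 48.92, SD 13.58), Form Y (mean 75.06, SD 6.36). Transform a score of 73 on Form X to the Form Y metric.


slope = SD_Y / SD_X = 6.36 / 13.58 ~ 0.4683
intercept = mean_Y - slope * mean_X = 75.06 - (6.36 / 13.58) * 48.92 ~ 52.149
Y = slope * X + intercept. To avoid rounding drift from the rounded slope/intercept, evaluate the equivalent form Y = mean_Y + SD_Y * (X - mean_X) / SD_X at full precision:
Y = 75.06 + 6.36 * (73 - 48.92) / 13.58
Y = 75.06 + 6.36 * 24.08 / 13.58
Y = 75.06 + 153.1488 / 13.58
Y = 75.06 + 11.2775
Y = 86.3375

86.3375


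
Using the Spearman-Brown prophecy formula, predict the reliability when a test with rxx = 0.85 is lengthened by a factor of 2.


r_new = (n * rxx) / (1 + (n-1) * rxx)
r_new = (2 * 0.85) / (1 + 1 * 0.85)
r_new = 1.7 / 1.85
r_new = 0.9189

0.9189


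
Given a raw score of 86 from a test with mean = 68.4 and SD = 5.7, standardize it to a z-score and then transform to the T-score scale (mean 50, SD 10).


z = (X - mean) / SD = (86 - 68.4) / 5.7
z = 17.6 / 5.7
z = 3.0877
T-score = T = 50 + 10z
Carry z at full precision (z = 17.6 / 5.7) into the conversion:
T-score = 50 + 10 * (17.6 / 5.7) = 50 + 176 / 5.7
T-score = 50 + 30.8772
T-score = 80.8772

80.8772


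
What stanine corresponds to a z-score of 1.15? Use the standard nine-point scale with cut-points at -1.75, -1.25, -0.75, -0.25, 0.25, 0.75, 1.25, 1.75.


Stanine boundaries: [-1.75, -1.25, -0.75, -0.25, 0.25, 0.75, 1.25, 1.75]
z = 1.15
Check each boundary:
  z >= -1.75 -> could be stanine 2
  z >= -1.25 -> could be stanine 3
  z >= -0.75 -> could be stanine 4
  z >= -0.25 -> could be stanine 5
  z >= 0.25 -> could be stanine 6
  z >= 0.75 -> could be stanine 7
  z < 1.25
  z < 1.75
Highest qualifying boundary gives stanine = 7

7
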